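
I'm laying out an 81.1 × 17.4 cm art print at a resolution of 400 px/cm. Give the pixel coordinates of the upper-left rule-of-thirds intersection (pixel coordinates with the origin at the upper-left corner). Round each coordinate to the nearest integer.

In pixels the canvas is 81.1 × 400 = 32440 wide and 17.4 × 400 = 6960 tall.
The upper-left point is one-third across and one-third down:
x = 1 × 32440/3 ≈ 10813; y = 1 × 6960/3 ≈ 2320.

(10813, 2320)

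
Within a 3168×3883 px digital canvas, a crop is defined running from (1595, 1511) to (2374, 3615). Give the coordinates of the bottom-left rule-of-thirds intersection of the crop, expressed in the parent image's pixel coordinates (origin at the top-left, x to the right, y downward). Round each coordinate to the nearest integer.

Crop width = 2374 − 1595 = 779 px; one third is 259.67 px.
Crop height = 3615 − 1511 = 2104 px; one third is 701.33 px.
The bottom-left point is one-third across and two-thirds down within the crop:
x = 1595 + 1 × 259.67 ≈ 1855; y = 1511 + 2 × 701.33 ≈ 2914.

(1855, 2914)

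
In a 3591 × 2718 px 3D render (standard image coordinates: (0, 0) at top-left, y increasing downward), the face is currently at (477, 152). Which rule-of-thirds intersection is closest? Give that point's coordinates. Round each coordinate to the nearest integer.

Third lines: x ∈ {1197, 2394}, y ∈ {906, 1812}.
477 is closer to x = 1197; 152 is closer to y = 906.
So the nearest intersection is the upper-left power point.

(1197, 906)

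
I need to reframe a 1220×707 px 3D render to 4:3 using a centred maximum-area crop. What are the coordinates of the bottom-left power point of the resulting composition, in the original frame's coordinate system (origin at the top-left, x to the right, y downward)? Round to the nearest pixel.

1220/707 > 4/3, so the 4:3 crop keeps the full height 707 and trims width to 707 × 4/3 = 942.67 px.
Left offset = (1220 − 942.67)/2 = 138.67 px; top offset = 0.
Bottom-left is one-third across and two-thirds down within the crop:
x = 138.67 + 1 × 942.67/3 ≈ 453; y = 0.00 + 2 × 707.00/3 ≈ 471.

(453, 471)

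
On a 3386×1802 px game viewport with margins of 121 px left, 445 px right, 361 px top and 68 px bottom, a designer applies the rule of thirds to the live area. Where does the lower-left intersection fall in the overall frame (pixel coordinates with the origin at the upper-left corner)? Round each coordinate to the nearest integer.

Content width = 3386 − 121 − 445 = 2820 px; content height = 1802 − 361 − 68 = 1373 px.
Lower-left is one-third across and two-thirds down within the live area.
x = 121 + 1 × 2820/3 = 121 + 940.00 ≈ 1061
y = 361 + 2 × 1373/3 = 361 + 915.33 ≈ 1276

x = 1061 px, y = 1276 px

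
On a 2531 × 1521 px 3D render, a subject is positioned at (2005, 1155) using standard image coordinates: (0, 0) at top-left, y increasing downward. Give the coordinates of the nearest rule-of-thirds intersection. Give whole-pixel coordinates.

x = 1687 px, y = 1014 px

Third lines: x ∈ {844, 1687}, y ∈ {507, 1014}.
2005 is closer to x = 1687; 1155 is closer to y = 1014.
So the nearest intersection is the lower-right power point.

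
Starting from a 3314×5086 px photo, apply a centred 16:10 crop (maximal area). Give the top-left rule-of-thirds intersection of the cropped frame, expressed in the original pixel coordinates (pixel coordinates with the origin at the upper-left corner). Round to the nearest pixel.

3314/5086 < 16/10, so the 16:10 crop keeps the full width 3314 and trims height to 3314 × 10/16 = 2071.25 px.
Top offset = (5086 − 2071.25)/2 = 1507.38 px; left offset = 0.
Top-left is one-third across and one-third down within the crop:
x = 0.00 + 1 × 3314.00/3 ≈ 1105; y = 1507.38 + 1 × 2071.25/3 ≈ 2198.

x = 1105 px, y = 2198 px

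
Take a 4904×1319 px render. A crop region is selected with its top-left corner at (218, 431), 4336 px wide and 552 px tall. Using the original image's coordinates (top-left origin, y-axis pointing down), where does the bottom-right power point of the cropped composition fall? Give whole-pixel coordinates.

One third of the crop width 4336 is 1445.33 px.
One third of the crop height 552 is 184.00 px.
The bottom-right point is two-thirds across and two-thirds down within the crop:
x = 218 + 2 × 1445.33 ≈ 3109; y = 431 + 2 × 184.00 ≈ 799.

(3109, 799)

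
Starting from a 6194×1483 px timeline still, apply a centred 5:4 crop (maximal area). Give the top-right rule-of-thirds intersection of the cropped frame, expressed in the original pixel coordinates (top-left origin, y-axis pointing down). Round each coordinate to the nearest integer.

x = 3406 px, y = 494 px

6194/1483 > 5/4, so the 5:4 crop keeps the full height 1483 and trims width to 1483 × 5/4 = 1853.75 px.
Left offset = (6194 − 1853.75)/2 = 2170.12 px; top offset = 0.
Top-right is two-thirds across and one-third down within the crop:
x = 2170.12 + 2 × 1853.75/3 ≈ 3406; y = 0.00 + 1 × 1483.00/3 ≈ 494.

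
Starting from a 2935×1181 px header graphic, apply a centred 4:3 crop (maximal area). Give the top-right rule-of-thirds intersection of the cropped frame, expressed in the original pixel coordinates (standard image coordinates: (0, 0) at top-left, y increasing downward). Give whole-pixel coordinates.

2935/1181 > 4/3, so the 4:3 crop keeps the full height 1181 and trims width to 1181 × 4/3 = 1574.67 px.
Left offset = (2935 − 1574.67)/2 = 680.17 px; top offset = 0.
Top-right is two-thirds across and one-third down within the crop:
x = 680.17 + 2 × 1574.67/3 ≈ 1730; y = 0.00 + 1 × 1181.00/3 ≈ 394.

(1730, 394)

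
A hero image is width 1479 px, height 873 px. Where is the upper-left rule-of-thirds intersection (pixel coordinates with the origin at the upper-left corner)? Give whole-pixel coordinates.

(493, 291)

The upper-left point sits one-third of the way across and one-third of the way down.
x = 1 × 1479/3 ≈ 493; y = 1 × 873/3 ≈ 291.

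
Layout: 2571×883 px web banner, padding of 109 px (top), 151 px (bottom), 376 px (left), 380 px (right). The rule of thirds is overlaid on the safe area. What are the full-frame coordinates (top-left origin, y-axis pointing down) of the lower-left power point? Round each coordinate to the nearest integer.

Content width = 2571 − 376 − 380 = 1815 px; content height = 883 − 109 − 151 = 623 px.
Lower-left is one-third across and two-thirds down within the safe area.
x = 376 + 1 × 1815/3 = 376 + 605.00 ≈ 981
y = 109 + 2 × 623/3 = 109 + 415.33 ≈ 524

x = 981 px, y = 524 px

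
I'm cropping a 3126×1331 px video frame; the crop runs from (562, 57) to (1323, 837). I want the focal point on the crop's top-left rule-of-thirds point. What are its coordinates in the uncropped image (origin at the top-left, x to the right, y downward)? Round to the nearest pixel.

Crop width = 1323 − 562 = 761 px; one third is 253.67 px.
Crop height = 837 − 57 = 780 px; one third is 260.00 px.
The top-left point is one-third across and one-third down within the crop:
x = 562 + 1 × 253.67 ≈ 816; y = 57 + 1 × 260.00 ≈ 317.

(816, 317)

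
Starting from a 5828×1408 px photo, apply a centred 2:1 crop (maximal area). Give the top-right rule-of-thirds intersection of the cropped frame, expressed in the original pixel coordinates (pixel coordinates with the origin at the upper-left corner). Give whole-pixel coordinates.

5828/1408 > 2/1, so the 2:1 crop keeps the full height 1408 and trims width to 1408 × 2/1 = 2816.00 px.
Left offset = (5828 − 2816.00)/2 = 1506.00 px; top offset = 0.
Top-right is two-thirds across and one-third down within the crop:
x = 1506.00 + 2 × 2816.00/3 ≈ 3383; y = 0.00 + 1 × 1408.00/3 ≈ 469.

x = 3383 px, y = 469 px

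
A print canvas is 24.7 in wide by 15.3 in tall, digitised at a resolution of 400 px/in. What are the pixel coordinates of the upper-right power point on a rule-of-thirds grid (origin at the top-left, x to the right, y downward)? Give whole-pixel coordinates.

In pixels the canvas is 24.7 × 400 = 9880 wide and 15.3 × 400 = 6120 tall.
The upper-right point is two-thirds across and one-third down:
x = 2 × 9880/3 ≈ 6587; y = 1 × 6120/3 ≈ 2040.

(6587, 2040)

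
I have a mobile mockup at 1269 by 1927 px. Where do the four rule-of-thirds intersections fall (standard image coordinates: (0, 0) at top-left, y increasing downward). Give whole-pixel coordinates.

(423, 642), (846, 642), (423, 1285), (846, 1285)

One third of 1269 is 423; one third of 1927 is 642.33.
Vertical third lines at x = 423 and x = 846; horizontal third lines at y = 642 and y = 1285.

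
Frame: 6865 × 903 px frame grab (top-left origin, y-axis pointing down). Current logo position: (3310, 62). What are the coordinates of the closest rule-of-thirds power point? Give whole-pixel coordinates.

Third lines: x ∈ {2288, 4577}, y ∈ {301, 602}.
3310 is closer to x = 2288; 62 is closer to y = 301.
So the nearest intersection is the upper-left power point.

x = 2288 px, y = 301 px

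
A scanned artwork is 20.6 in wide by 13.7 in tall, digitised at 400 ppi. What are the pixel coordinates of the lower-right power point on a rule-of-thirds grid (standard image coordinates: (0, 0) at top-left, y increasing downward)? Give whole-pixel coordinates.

(5493, 3653)

In pixels the canvas is 20.6 × 400 = 8240 wide and 13.7 × 400 = 5480 tall.
The lower-right point is two-thirds across and two-thirds down:
x = 2 × 8240/3 ≈ 5493; y = 2 × 5480/3 ≈ 3653.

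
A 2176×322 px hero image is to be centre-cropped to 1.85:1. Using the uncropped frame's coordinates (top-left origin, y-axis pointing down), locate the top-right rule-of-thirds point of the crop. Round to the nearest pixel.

2176/322 > 1.85/1, so the 1.85:1 crop keeps the full height 322 and trims width to 322 × 1.85/1 = 595.70 px.
Left offset = (2176 − 595.70)/2 = 790.15 px; top offset = 0.
Top-right is two-thirds across and one-third down within the crop:
x = 790.15 + 2 × 595.70/3 ≈ 1187; y = 0.00 + 1 × 322.00/3 ≈ 107.

(1187, 107)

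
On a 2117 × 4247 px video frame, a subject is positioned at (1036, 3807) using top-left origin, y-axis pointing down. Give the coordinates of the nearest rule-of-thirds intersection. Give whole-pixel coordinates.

Third lines: x ∈ {706, 1411}, y ∈ {1416, 2831}.
1036 is closer to x = 706; 3807 is closer to y = 2831.
So the nearest intersection is the lower-left power point.

(706, 2831)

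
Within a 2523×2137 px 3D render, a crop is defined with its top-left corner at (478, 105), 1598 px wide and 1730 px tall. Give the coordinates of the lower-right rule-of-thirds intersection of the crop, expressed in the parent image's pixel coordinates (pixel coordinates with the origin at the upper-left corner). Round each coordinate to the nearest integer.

x = 1543 px, y = 1258 px

One third of the crop width 1598 is 532.67 px.
One third of the crop height 1730 is 576.67 px.
The lower-right point is two-thirds across and two-thirds down within the crop:
x = 478 + 2 × 532.67 ≈ 1543; y = 105 + 2 × 576.67 ≈ 1258.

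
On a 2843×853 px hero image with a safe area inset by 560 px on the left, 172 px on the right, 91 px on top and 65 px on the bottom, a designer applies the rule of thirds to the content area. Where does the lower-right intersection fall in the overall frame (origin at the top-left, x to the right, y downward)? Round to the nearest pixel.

x = 1967 px, y = 556 px

Content width = 2843 − 560 − 172 = 2111 px; content height = 853 − 91 − 65 = 697 px.
Lower-right is two-thirds across and two-thirds down within the content area.
x = 560 + 2 × 2111/3 = 560 + 1407.33 ≈ 1967
y = 91 + 2 × 697/3 = 91 + 464.67 ≈ 556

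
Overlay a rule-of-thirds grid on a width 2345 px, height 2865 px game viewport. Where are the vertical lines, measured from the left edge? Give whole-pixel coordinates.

2345 / 3 = 781.67, so the vertical lines sit at one and two thirds of 2345.

782 px and 1563 px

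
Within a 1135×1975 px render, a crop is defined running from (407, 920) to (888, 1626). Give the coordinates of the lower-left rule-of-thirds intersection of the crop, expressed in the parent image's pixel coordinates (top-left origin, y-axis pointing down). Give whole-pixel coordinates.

(567, 1391)

Crop width = 888 − 407 = 481 px; one third is 160.33 px.
Crop height = 1626 − 920 = 706 px; one third is 235.33 px.
The lower-left point is one-third across and two-thirds down within the crop:
x = 407 + 1 × 160.33 ≈ 567; y = 920 + 2 × 235.33 ≈ 1391.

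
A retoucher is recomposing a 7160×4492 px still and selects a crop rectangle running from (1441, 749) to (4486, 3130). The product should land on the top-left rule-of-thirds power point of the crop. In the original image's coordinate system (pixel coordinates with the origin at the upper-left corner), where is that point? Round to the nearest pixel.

x = 2456 px, y = 1543 px

Crop width = 4486 − 1441 = 3045 px; one third is 1015.00 px.
Crop height = 3130 − 749 = 2381 px; one third is 793.67 px.
The top-left point is one-third across and one-third down within the crop:
x = 1441 + 1 × 1015.00 ≈ 2456; y = 749 + 1 × 793.67 ≈ 1543.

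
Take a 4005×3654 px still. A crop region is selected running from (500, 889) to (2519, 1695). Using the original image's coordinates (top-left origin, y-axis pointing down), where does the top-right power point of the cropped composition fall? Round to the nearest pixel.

Crop width = 2519 − 500 = 2019 px; one third is 673.00 px.
Crop height = 1695 − 889 = 806 px; one third is 268.67 px.
The top-right point is two-thirds across and one-third down within the crop:
x = 500 + 2 × 673.00 ≈ 1846; y = 889 + 1 × 268.67 ≈ 1158.

x = 1846 px, y = 1158 px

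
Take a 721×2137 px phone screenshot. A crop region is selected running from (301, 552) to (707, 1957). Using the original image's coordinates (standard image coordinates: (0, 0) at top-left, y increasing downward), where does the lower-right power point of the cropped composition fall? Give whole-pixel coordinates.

(572, 1489)

Crop width = 707 − 301 = 406 px; one third is 135.33 px.
Crop height = 1957 − 552 = 1405 px; one third is 468.33 px.
The lower-right point is two-thirds across and two-thirds down within the crop:
x = 301 + 2 × 135.33 ≈ 572; y = 552 + 2 × 468.33 ≈ 1489.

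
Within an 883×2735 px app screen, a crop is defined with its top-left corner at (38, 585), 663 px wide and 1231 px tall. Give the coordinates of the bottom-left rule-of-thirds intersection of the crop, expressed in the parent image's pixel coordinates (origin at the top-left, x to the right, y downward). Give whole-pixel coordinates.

(259, 1406)

One third of the crop width 663 is 221.00 px.
One third of the crop height 1231 is 410.33 px.
The bottom-left point is one-third across and two-thirds down within the crop:
x = 38 + 1 × 221.00 ≈ 259; y = 585 + 2 × 410.33 ≈ 1406.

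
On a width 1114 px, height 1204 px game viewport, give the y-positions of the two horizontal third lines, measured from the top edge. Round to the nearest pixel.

1204 / 3 = 401.33, so the horizontal lines sit at one and two thirds of 1204.

y = 401 px and y = 803 px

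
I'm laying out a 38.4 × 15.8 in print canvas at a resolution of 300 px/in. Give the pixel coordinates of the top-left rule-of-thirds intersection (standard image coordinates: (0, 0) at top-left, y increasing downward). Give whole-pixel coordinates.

In pixels the canvas is 38.4 × 300 = 11520 wide and 15.8 × 300 = 4740 tall.
The top-left point is one-third across and one-third down:
x = 1 × 11520/3 ≈ 3840; y = 1 × 4740/3 ≈ 1580.

x = 3840 px, y = 1580 px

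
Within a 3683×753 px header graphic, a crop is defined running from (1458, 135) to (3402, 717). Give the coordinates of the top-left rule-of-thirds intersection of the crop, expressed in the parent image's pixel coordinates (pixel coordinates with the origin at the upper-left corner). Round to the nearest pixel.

(2106, 329)

Crop width = 3402 − 1458 = 1944 px; one third is 648.00 px.
Crop height = 717 − 135 = 582 px; one third is 194.00 px.
The top-left point is one-third across and one-third down within the crop:
x = 1458 + 1 × 648.00 ≈ 2106; y = 135 + 1 × 194.00 ≈ 329.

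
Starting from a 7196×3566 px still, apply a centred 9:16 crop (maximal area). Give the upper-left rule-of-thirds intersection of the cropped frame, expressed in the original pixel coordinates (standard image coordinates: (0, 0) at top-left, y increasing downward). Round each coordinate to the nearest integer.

7196/3566 > 9/16, so the 9:16 crop keeps the full height 3566 and trims width to 3566 × 9/16 = 2005.88 px.
Left offset = (7196 − 2005.88)/2 = 2595.06 px; top offset = 0.
Upper-left is one-third across and one-third down within the crop:
x = 2595.06 + 1 × 2005.88/3 ≈ 3264; y = 0.00 + 1 × 3566.00/3 ≈ 1189.

(3264, 1189)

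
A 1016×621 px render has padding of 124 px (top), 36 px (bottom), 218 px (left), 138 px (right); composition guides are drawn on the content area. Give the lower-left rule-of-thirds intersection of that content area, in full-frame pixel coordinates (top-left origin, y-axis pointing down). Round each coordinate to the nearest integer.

x = 438 px, y = 431 px

Content width = 1016 − 218 − 138 = 660 px; content height = 621 − 124 − 36 = 461 px.
Lower-left is one-third across and two-thirds down within the content area.
x = 218 + 1 × 660/3 = 218 + 220.00 ≈ 438
y = 124 + 2 × 461/3 = 124 + 307.33 ≈ 431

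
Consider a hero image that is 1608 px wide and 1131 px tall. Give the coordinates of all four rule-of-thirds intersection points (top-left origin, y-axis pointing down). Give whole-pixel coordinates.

One third of 1608 is 536; one third of 1131 is 377.
Vertical third lines at x = 536 and x = 1072; horizontal third lines at y = 377 and y = 754.

(536, 377), (1072, 377), (536, 754), (1072, 754)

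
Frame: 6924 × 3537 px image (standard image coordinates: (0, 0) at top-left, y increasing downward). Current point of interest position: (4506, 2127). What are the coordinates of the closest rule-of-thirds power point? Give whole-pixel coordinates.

Third lines: x ∈ {2308, 4616}, y ∈ {1179, 2358}.
4506 is closer to x = 4616; 2127 is closer to y = 2358.
So the nearest intersection is the lower-right power point.

(4616, 2358)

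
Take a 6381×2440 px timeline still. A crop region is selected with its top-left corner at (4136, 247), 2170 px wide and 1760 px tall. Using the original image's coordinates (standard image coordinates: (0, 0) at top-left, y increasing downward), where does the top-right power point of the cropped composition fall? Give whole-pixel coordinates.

(5583, 834)

One third of the crop width 2170 is 723.33 px.
One third of the crop height 1760 is 586.67 px.
The top-right point is two-thirds across and one-third down within the crop:
x = 4136 + 2 × 723.33 ≈ 5583; y = 247 + 1 × 586.67 ≈ 834.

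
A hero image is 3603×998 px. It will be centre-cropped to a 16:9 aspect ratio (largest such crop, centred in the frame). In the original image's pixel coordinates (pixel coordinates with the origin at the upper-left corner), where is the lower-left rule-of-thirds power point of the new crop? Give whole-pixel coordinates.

3603/998 > 16/9, so the 16:9 crop keeps the full height 998 and trims width to 998 × 16/9 = 1774.22 px.
Left offset = (3603 − 1774.22)/2 = 914.39 px; top offset = 0.
Lower-left is one-third across and two-thirds down within the crop:
x = 914.39 + 1 × 1774.22/3 ≈ 1506; y = 0.00 + 2 × 998.00/3 ≈ 665.

(1506, 665)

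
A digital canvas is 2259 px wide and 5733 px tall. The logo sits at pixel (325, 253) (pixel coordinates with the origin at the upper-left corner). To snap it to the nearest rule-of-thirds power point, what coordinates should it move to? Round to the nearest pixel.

Third lines: x ∈ {753, 1506}, y ∈ {1911, 3822}.
325 is closer to x = 753; 253 is closer to y = 1911.
So the nearest intersection is the upper-left power point.

x = 753 px, y = 1911 px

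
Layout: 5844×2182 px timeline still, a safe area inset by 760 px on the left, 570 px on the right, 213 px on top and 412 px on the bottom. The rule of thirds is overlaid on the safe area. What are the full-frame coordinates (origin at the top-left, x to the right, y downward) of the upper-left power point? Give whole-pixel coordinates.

(2265, 732)

Content width = 5844 − 760 − 570 = 4514 px; content height = 2182 − 213 − 412 = 1557 px.
Upper-left is one-third across and one-third down within the safe area.
x = 760 + 1 × 4514/3 = 760 + 1504.67 ≈ 2265
y = 213 + 1 × 1557/3 = 213 + 519.00 ≈ 732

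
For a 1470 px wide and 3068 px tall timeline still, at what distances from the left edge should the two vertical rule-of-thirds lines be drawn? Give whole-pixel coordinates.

490 px and 980 px

1470 / 3 = 490, so the vertical lines sit at one and two thirds of 1470.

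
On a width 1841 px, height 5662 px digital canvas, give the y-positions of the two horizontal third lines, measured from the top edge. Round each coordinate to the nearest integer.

5662 / 3 = 1887.33, so the horizontal lines sit at one and two thirds of 5662.

1887 px and 3775 px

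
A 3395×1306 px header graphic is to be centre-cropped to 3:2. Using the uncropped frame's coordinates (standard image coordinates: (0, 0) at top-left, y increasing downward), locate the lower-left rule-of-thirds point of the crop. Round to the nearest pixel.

(1371, 871)

3395/1306 > 3/2, so the 3:2 crop keeps the full height 1306 and trims width to 1306 × 3/2 = 1959.00 px.
Left offset = (3395 − 1959.00)/2 = 718.00 px; top offset = 0.
Lower-left is one-third across and two-thirds down within the crop:
x = 718.00 + 1 × 1959.00/3 ≈ 1371; y = 0.00 + 2 × 1306.00/3 ≈ 871.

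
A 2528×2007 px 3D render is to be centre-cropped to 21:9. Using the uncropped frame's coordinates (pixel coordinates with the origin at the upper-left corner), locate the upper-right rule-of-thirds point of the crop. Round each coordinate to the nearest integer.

x = 1685 px, y = 823 px

2528/2007 < 21/9, so the 21:9 crop keeps the full width 2528 and trims height to 2528 × 9/21 = 1083.43 px.
Top offset = (2007 − 1083.43)/2 = 461.79 px; left offset = 0.
Upper-right is two-thirds across and one-third down within the crop:
x = 0.00 + 2 × 2528.00/3 ≈ 1685; y = 461.79 + 1 × 1083.43/3 ≈ 823.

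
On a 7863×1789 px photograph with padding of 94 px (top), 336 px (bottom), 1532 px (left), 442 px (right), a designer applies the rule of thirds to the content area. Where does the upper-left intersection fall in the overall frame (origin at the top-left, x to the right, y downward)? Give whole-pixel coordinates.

Content width = 7863 − 1532 − 442 = 5889 px; content height = 1789 − 94 − 336 = 1359 px.
Upper-left is one-third across and one-third down within the content area.
x = 1532 + 1 × 5889/3 = 1532 + 1963.00 ≈ 3495
y = 94 + 1 × 1359/3 = 94 + 453.00 ≈ 547

x = 3495 px, y = 547 px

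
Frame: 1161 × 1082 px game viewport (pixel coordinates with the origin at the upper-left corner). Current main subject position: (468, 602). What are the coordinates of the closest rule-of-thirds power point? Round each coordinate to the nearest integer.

Third lines: x ∈ {387, 774}, y ∈ {361, 721}.
468 is closer to x = 387; 602 is closer to y = 721.
So the nearest intersection is the lower-left power point.

x = 387 px, y = 721 px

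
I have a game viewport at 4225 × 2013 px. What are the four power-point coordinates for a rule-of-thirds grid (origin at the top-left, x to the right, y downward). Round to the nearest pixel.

(1408, 671), (2817, 671), (1408, 1342), (2817, 1342)

One third of 4225 is 1408.33; one third of 2013 is 671.
Vertical third lines at x = 1408 and x = 2817; horizontal third lines at y = 671 and y = 1342.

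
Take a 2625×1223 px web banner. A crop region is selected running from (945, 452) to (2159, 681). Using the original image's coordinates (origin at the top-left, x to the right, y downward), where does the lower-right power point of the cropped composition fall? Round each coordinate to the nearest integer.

x = 1754 px, y = 605 px

Crop width = 2159 − 945 = 1214 px; one third is 404.67 px.
Crop height = 681 − 452 = 229 px; one third is 76.33 px.
The lower-right point is two-thirds across and two-thirds down within the crop:
x = 945 + 2 × 404.67 ≈ 1754; y = 452 + 2 × 76.33 ≈ 605.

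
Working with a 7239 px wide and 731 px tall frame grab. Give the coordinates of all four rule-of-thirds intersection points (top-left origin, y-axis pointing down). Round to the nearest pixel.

(2413, 244), (4826, 244), (2413, 487), (4826, 487)

One third of 7239 is 2413; one third of 731 is 243.67.
Vertical third lines at x = 2413 and x = 4826; horizontal third lines at y = 244 and y = 487.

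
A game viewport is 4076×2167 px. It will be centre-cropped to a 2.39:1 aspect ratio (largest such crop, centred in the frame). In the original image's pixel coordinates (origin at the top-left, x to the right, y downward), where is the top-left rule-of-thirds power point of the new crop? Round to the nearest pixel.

4076/2167 < 2.39/1, so the 2.39:1 crop keeps the full width 4076 and trims height to 4076 × 1/2.39 = 1705.44 px.
Top offset = (2167 − 1705.44)/2 = 230.78 px; left offset = 0.
Top-left is one-third across and one-third down within the crop:
x = 0.00 + 1 × 4076.00/3 ≈ 1359; y = 230.78 + 1 × 1705.44/3 ≈ 799.

(1359, 799)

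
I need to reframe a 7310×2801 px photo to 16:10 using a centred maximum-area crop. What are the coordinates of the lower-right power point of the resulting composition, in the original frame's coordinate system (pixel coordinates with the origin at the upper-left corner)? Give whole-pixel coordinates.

x = 4402 px, y = 1867 px

7310/2801 > 16/10, so the 16:10 crop keeps the full height 2801 and trims width to 2801 × 16/10 = 4481.60 px.
Left offset = (7310 − 4481.60)/2 = 1414.20 px; top offset = 0.
Lower-right is two-thirds across and two-thirds down within the crop:
x = 1414.20 + 2 × 4481.60/3 ≈ 4402; y = 0.00 + 2 × 2801.00/3 ≈ 1867.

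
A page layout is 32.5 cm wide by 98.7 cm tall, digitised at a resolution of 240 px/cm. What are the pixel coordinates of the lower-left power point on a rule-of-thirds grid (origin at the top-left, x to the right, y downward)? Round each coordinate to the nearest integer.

In pixels the canvas is 32.5 × 240 = 7800 wide and 98.7 × 240 = 23688 tall.
The lower-left point is one-third across and two-thirds down:
x = 1 × 7800/3 ≈ 2600; y = 2 × 23688/3 ≈ 15792.

(2600, 15792)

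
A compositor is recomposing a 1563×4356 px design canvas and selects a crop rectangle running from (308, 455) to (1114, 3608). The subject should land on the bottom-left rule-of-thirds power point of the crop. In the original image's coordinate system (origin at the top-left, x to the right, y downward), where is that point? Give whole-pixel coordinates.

Crop width = 1114 − 308 = 806 px; one third is 268.67 px.
Crop height = 3608 − 455 = 3153 px; one third is 1051.00 px.
The bottom-left point is one-third across and two-thirds down within the crop:
x = 308 + 1 × 268.67 ≈ 577; y = 455 + 2 × 1051.00 ≈ 2557.

(577, 2557)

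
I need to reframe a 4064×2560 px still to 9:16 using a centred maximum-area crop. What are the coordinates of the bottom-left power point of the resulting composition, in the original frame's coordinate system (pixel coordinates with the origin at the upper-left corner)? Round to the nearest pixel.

x = 1792 px, y = 1707 px

4064/2560 > 9/16, so the 9:16 crop keeps the full height 2560 and trims width to 2560 × 9/16 = 1440.00 px.
Left offset = (4064 − 1440.00)/2 = 1312.00 px; top offset = 0.
Bottom-left is one-third across and two-thirds down within the crop:
x = 1312.00 + 1 × 1440.00/3 ≈ 1792; y = 0.00 + 2 × 2560.00/3 ≈ 1707.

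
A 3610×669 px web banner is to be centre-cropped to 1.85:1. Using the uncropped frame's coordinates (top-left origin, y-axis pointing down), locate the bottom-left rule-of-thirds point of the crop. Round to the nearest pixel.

x = 1599 px, y = 446 px

3610/669 > 1.85/1, so the 1.85:1 crop keeps the full height 669 and trims width to 669 × 1.85/1 = 1237.65 px.
Left offset = (3610 − 1237.65)/2 = 1186.17 px; top offset = 0.
Bottom-left is one-third across and two-thirds down within the crop:
x = 1186.17 + 1 × 1237.65/3 ≈ 1599; y = 0.00 + 2 × 669.00/3 ≈ 446.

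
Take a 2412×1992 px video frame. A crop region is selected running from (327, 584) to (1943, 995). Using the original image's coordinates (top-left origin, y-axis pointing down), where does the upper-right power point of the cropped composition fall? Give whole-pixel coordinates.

x = 1404 px, y = 721 px

Crop width = 1943 − 327 = 1616 px; one third is 538.67 px.
Crop height = 995 − 584 = 411 px; one third is 137.00 px.
The upper-right point is two-thirds across and one-third down within the crop:
x = 327 + 2 × 538.67 ≈ 1404; y = 584 + 1 × 137.00 ≈ 721.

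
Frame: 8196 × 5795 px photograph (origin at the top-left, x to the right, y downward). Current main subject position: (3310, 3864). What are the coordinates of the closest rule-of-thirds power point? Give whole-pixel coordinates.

Third lines: x ∈ {2732, 5464}, y ∈ {1932, 3863}.
3310 is closer to x = 2732; 3864 is closer to y = 3863.
So the nearest intersection is the lower-left power point.

x = 2732 px, y = 3863 px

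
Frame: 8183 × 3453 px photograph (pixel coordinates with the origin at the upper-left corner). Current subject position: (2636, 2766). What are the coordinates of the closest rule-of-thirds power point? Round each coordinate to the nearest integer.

x = 2728 px, y = 2302 px

Third lines: x ∈ {2728, 5455}, y ∈ {1151, 2302}.
2636 is closer to x = 2728; 2766 is closer to y = 2302.
So the nearest intersection is the lower-left power point.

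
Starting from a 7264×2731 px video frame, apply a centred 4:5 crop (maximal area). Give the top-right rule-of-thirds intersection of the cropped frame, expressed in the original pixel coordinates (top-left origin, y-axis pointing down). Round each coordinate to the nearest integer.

7264/2731 > 4/5, so the 4:5 crop keeps the full height 2731 and trims width to 2731 × 4/5 = 2184.80 px.
Left offset = (7264 − 2184.80)/2 = 2539.60 px; top offset = 0.
Top-right is two-thirds across and one-third down within the crop:
x = 2539.60 + 2 × 2184.80/3 ≈ 3996; y = 0.00 + 1 × 2731.00/3 ≈ 910.

(3996, 910)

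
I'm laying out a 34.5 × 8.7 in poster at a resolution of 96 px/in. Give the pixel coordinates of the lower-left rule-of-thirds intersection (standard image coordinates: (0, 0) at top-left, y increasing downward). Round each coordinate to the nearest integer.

In pixels the canvas is 34.5 × 96 = 3312 wide and 8.7 × 96 = 835.2 tall.
The lower-left point is one-third across and two-thirds down:
x = 1 × 3312/3 ≈ 1104; y = 2 × 835.2/3 ≈ 557.

x = 1104 px, y = 557 px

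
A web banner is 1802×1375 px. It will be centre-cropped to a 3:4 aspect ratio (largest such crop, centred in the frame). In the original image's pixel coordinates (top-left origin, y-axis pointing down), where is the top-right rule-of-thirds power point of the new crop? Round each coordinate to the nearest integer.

(1073, 458)

1802/1375 > 3/4, so the 3:4 crop keeps the full height 1375 and trims width to 1375 × 3/4 = 1031.25 px.
Left offset = (1802 − 1031.25)/2 = 385.38 px; top offset = 0.
Top-right is two-thirds across and one-third down within the crop:
x = 385.38 + 2 × 1031.25/3 ≈ 1073; y = 0.00 + 1 × 1375.00/3 ≈ 458.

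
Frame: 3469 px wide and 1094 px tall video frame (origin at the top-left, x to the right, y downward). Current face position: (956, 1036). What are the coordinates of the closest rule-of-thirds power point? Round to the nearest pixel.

Third lines: x ∈ {1156, 2313}, y ∈ {365, 729}.
956 is closer to x = 1156; 1036 is closer to y = 729.
So the nearest intersection is the lower-left power point.

(1156, 729)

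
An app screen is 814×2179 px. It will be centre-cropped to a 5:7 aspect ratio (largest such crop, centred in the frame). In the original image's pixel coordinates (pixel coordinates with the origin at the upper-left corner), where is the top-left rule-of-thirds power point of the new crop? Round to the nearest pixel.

x = 271 px, y = 900 px

814/2179 < 5/7, so the 5:7 crop keeps the full width 814 and trims height to 814 × 7/5 = 1139.60 px.
Top offset = (2179 − 1139.60)/2 = 519.70 px; left offset = 0.
Top-left is one-third across and one-third down within the crop:
x = 0.00 + 1 × 814.00/3 ≈ 271; y = 519.70 + 1 × 1139.60/3 ≈ 900.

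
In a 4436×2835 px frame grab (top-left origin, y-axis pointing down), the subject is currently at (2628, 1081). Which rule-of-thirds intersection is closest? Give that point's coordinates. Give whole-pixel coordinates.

Third lines: x ∈ {1479, 2957}, y ∈ {945, 1890}.
2628 is closer to x = 2957; 1081 is closer to y = 945.
So the nearest intersection is the upper-right power point.

x = 2957 px, y = 945 px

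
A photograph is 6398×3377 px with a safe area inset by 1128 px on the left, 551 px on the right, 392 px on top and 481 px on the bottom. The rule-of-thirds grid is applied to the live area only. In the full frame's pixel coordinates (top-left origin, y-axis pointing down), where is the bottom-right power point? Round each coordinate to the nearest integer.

Content width = 6398 − 1128 − 551 = 4719 px; content height = 3377 − 392 − 481 = 2504 px.
Bottom-right is two-thirds across and two-thirds down within the live area.
x = 1128 + 2 × 4719/3 = 1128 + 3146.00 ≈ 4274
y = 392 + 2 × 2504/3 = 392 + 1669.33 ≈ 2061

(4274, 2061)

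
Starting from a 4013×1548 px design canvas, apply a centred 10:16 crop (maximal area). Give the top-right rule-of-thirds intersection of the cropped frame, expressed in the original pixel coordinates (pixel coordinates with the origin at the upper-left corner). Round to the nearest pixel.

(2168, 516)

4013/1548 > 10/16, so the 10:16 crop keeps the full height 1548 and trims width to 1548 × 10/16 = 967.50 px.
Left offset = (4013 − 967.50)/2 = 1522.75 px; top offset = 0.
Top-right is two-thirds across and one-third down within the crop:
x = 1522.75 + 2 × 967.50/3 ≈ 2168; y = 0.00 + 1 × 1548.00/3 ≈ 516.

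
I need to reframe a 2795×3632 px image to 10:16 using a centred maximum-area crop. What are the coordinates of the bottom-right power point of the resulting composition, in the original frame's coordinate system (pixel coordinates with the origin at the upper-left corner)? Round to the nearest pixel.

(1776, 2421)

2795/3632 > 10/16, so the 10:16 crop keeps the full height 3632 and trims width to 3632 × 10/16 = 2270.00 px.
Left offset = (2795 − 2270.00)/2 = 262.50 px; top offset = 0.
Bottom-right is two-thirds across and two-thirds down within the crop:
x = 262.50 + 2 × 2270.00/3 ≈ 1776; y = 0.00 + 2 × 3632.00/3 ≈ 2421.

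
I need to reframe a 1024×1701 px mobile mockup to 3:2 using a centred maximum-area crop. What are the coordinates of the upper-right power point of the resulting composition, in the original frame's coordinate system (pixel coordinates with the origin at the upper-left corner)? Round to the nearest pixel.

1024/1701 < 3/2, so the 3:2 crop keeps the full width 1024 and trims height to 1024 × 2/3 = 682.67 px.
Top offset = (1701 − 682.67)/2 = 509.17 px; left offset = 0.
Upper-right is two-thirds across and one-third down within the crop:
x = 0.00 + 2 × 1024.00/3 ≈ 683; y = 509.17 + 1 × 682.67/3 ≈ 737.

x = 683 px, y = 737 px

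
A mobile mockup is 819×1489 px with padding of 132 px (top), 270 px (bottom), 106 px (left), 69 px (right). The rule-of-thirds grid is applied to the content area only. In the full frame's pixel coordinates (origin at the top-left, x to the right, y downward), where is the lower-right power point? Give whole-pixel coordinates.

x = 535 px, y = 857 px

Content width = 819 − 106 − 69 = 644 px; content height = 1489 − 132 − 270 = 1087 px.
Lower-right is two-thirds across and two-thirds down within the content area.
x = 106 + 2 × 644/3 = 106 + 429.33 ≈ 535
y = 132 + 2 × 1087/3 = 132 + 724.67 ≈ 857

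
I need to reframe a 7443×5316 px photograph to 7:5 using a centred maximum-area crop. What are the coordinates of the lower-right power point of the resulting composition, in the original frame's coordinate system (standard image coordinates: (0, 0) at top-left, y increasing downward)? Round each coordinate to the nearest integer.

(4962, 3544)

7443/5316 > 7/5, so the 7:5 crop keeps the full height 5316 and trims width to 5316 × 7/5 = 7442.40 px.
Left offset = (7443 − 7442.40)/2 = 0.30 px; top offset = 0.
Lower-right is two-thirds across and two-thirds down within the crop:
x = 0.30 + 2 × 7442.40/3 ≈ 4962; y = 0.00 + 2 × 5316.00/3 ≈ 3544.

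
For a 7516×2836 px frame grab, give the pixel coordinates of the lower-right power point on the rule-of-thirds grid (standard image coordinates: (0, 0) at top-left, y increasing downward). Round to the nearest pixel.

x = 5011 px, y = 1891 px

The lower-right point sits two-thirds of the way across and two-thirds of the way down.
x = 2 × 7516/3 ≈ 5011; y = 2 × 2836/3 ≈ 1891.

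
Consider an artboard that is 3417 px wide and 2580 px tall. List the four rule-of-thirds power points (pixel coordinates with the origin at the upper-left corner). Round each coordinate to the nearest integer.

(1139, 860), (2278, 860), (1139, 1720), (2278, 1720)

One third of 3417 is 1139; one third of 2580 is 860.
Vertical third lines at x = 1139 and x = 2278; horizontal third lines at y = 860 and y = 1720.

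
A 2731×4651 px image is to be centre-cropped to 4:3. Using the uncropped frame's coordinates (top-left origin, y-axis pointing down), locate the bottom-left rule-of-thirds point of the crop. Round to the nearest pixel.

2731/4651 < 4/3, so the 4:3 crop keeps the full width 2731 and trims height to 2731 × 3/4 = 2048.25 px.
Top offset = (4651 − 2048.25)/2 = 1301.38 px; left offset = 0.
Bottom-left is one-third across and two-thirds down within the crop:
x = 0.00 + 1 × 2731.00/3 ≈ 910; y = 1301.38 + 2 × 2048.25/3 ≈ 2667.

x = 910 px, y = 2667 px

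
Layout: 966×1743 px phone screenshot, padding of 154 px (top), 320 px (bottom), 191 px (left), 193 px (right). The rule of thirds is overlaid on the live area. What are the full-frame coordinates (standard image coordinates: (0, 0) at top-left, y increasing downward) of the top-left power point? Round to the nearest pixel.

x = 385 px, y = 577 px

Content width = 966 − 191 − 193 = 582 px; content height = 1743 − 154 − 320 = 1269 px.
Top-left is one-third across and one-third down within the live area.
x = 191 + 1 × 582/3 = 191 + 194.00 ≈ 385
y = 154 + 1 × 1269/3 = 154 + 423.00 ≈ 577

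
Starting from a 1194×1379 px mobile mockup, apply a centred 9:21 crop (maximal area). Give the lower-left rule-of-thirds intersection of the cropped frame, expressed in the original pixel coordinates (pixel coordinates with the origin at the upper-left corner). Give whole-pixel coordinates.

(499, 919)

1194/1379 > 9/21, so the 9:21 crop keeps the full height 1379 and trims width to 1379 × 9/21 = 591.00 px.
Left offset = (1194 − 591.00)/2 = 301.50 px; top offset = 0.
Lower-left is one-third across and two-thirds down within the crop:
x = 301.50 + 1 × 591.00/3 ≈ 499; y = 0.00 + 2 × 1379.00/3 ≈ 919.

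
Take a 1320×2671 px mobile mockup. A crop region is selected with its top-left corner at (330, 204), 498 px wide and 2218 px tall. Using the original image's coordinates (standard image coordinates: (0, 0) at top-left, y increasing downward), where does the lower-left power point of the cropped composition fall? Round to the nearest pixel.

(496, 1683)

One third of the crop width 498 is 166.00 px.
One third of the crop height 2218 is 739.33 px.
The lower-left point is one-third across and two-thirds down within the crop:
x = 330 + 1 × 166.00 ≈ 496; y = 204 + 2 × 739.33 ≈ 1683.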